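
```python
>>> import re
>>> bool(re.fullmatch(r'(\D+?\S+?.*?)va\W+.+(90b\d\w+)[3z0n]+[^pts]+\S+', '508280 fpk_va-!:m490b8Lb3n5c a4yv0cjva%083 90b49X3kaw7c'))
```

This matches one or more of a non-digit (lazy), then one or more of a non-whitespace character (lazy), then zero or more of any character (lazy) (captured); then the literal 'va', then one or more of a non-word character, then one or more of any character; then the literal '90b', then a digit, then one or more of a word character (captured); then one or more of one of [3z0n], then one or more of any character except [pts], then one or more of a non-whitespace character.
`re.fullmatch` is like wrapping the pattern in `^…$` (in single-line mode).
Here the string isn't matched end-to-end, so the call returns None, and `bool(None)` is False.

False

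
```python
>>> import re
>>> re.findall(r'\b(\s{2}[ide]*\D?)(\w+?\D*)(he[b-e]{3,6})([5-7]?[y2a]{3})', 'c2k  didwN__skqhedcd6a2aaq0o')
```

[('  didw', 'N__skq', 'hedcd', '6a2a')]

Multiple groups make `findall` return tuples — one 4-tuple for the one match.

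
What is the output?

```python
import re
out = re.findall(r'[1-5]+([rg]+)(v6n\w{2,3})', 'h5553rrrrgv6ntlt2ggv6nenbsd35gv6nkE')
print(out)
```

The pattern matches one or more of a character in [1-5]; then one or more of one of [rg] (captured); then the literal 'v6n', then 2 to 3 of a word character (captured).
Matches: at [1:16] match '5553rrrrgv6ntlt', groups = ('rrrrg', 'v6ntlt'); at [16:25] match '2ggv6nenb', groups = ('gg', 'v6nenb'); at [27:35] match '35gv6nkE', groups = ('g', 'v6nkE').
2 groups means each result is a tuple of 2 captured strings — 3 here.

[('rrrrg', 'v6ntlt'), ('gg', 'v6nenb'), ('g', 'v6nkE')]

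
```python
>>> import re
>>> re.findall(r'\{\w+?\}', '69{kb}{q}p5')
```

['{kb}', '{q}']

No capturing groups, so `findall` returns the 2 full match strings.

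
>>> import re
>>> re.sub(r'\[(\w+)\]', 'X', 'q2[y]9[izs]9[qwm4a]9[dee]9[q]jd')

Matches: at [2:5] → '[y]'; at [6:11] → '[izs]'; at [12:19] → '[qwm4a]'; at [20:25] → '[dee]'; at [26:29] → '[q]'.
Every occurrence is swapped for 'X'.

'q2X9X9X9X9Xjd'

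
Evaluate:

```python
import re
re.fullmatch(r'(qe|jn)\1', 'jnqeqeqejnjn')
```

None

`re.fullmatch` is like wrapping the pattern in `^…$` (in single-line mode).
Here the string isn't matched end-to-end, so the call returns None.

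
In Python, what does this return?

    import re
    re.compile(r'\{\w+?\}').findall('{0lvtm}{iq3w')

['{0lvtm}']

Walking the string: at [0:7] → '{0lvtm}'.
With no groups in the pattern, `findall` gives back each whole match — 1 here.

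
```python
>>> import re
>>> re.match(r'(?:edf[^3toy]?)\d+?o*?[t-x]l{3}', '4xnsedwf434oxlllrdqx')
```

Pattern: the literal 'edf', then optionally any character except [3toy] (non-capturing group); then one or more of a digit (lazy), then zero or more of the literal 'o' (lazy); then a character in [t-x], then exactly 3 of the literal 'l'.
`re.match` only tries the pattern at the start of the string.
Here the pattern fails at index 0, so the call returns None.

None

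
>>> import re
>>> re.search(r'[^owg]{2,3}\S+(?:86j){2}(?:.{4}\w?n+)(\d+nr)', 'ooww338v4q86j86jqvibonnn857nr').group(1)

'857nr'

This matches 2 to 3 of any character except [owg], then one or more of a non-whitespace character, then the literal '86j' repeated 2 times; then exactly 4 of any character, then optionally a word character, then one or more of a literal 'n' (non-capturing group); then one or more of a digit, then a literal 'n', then the literal 'r' (captured).
Unlike `match`, `search` isn't anchored — it looks for the pattern anywhere in the string.
The match spans [4:29] → '338v4q86j86jqvibonnn857nr'.
Captured: group 1 = '857nr'.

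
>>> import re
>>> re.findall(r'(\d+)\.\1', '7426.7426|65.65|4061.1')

After group 1 captures some text, `\1` only succeeds where that same text appears again.
Walking the string: at [0:9] match '7426.7426', group 1 = '7426'; at [10:15] match '65.65', group 1 = '65'; at [19:22] match '1.1', group 1 = '1'.
One capturing group, so `findall` returns just the captured substring from each match — 3 in all.

['7426', '65', '1']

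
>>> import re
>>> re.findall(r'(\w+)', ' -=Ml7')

['Ml7']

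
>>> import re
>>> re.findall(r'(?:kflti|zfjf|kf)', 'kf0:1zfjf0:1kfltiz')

Branches in `(...|...)` are attempted left-to-right; the first branch that allows the whole pattern to succeed is taken.
Walking the string: at [0:2] → 'kf'; at [5:9] → 'zfjf'; at [12:17] → 'kflti'.
`findall` yields the raw match text (3 of them) because the pattern has no groups.

['kf', 'zfjf', 'kflti']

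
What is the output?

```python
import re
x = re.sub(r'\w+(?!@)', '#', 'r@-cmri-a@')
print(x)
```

`(?!…)`/`(?<!…)` only lets a position through if the neighbouring text does NOT match; no characters are consumed.
Each match is replaced by '#'.

r@-#-a@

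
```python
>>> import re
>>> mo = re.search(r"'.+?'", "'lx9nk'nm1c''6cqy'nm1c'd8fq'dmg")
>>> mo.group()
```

The match spans [0:7] → "'lx9nk'".

"'lx9nk'"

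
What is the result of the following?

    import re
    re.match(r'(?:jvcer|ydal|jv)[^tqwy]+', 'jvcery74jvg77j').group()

`re.match` only tries the pattern at the start of the string.
The match spans [0:5] → 'jvcer'.

'jvcer'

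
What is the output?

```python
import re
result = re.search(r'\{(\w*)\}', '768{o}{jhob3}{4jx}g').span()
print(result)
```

(3, 6)

The match spans [3:6] → '{o}'.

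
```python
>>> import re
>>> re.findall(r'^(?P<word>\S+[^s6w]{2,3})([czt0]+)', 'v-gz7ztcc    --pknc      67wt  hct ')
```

[('v-gz7ztc', 'c')]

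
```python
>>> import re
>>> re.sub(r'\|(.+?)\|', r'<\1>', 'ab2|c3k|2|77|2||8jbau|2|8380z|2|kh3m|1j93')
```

'ab2<c3k>2<77>2<|8jbau>2<8380z>2<kh3m>1j93'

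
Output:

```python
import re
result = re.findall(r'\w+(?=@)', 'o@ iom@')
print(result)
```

['o', 'iom']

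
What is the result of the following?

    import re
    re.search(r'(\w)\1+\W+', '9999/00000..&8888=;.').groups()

('9',)

The match spans [0:5] → '9999/'.
Captured: group 1 = '9'.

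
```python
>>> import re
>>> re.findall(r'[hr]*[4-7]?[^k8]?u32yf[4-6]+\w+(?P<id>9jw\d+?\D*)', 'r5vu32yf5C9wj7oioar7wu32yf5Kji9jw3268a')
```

This matches zero or more of one of [hr]; then optionally a character in [4-7], then optionally any character except [k8], then the literal 'u32'; then the literal 'yf', then one or more of a character in [4-6], then one or more of a word character; then the literal '9jw', then one or more of a digit (lazy), then zero or more of a non-digit (captured as 'id').
Lazy quantifiers expand one character at a time until the remainder of the pattern can match.
Walking the string: at [0:34] match 'r5vu32yf5C9wj7oioar7wu32yf5Kji9jw3', group 1 = '9jw3'.
With a single group, `findall` returns only what that group captured — 1 item.

['9jw3']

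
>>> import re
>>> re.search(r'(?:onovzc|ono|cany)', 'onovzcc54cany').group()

'onovzc'

Alternation isn't longest-match — the leftmost alternative that fits at this position is chosen.
Unlike `match`, `search` isn't anchored — it looks for the pattern anywhere in the string.
The match spans [0:6] → 'onovzc'.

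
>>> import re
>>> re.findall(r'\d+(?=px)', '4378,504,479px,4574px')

['479', '4574']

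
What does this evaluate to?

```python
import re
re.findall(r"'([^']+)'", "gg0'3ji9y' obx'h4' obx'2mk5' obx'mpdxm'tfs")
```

['3ji9y', 'h4', '2mk5', 'mpdxm']

`findall` collects group 1 from each match (4 total).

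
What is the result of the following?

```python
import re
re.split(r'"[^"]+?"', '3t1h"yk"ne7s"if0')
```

Matches to split on: at [4:8] → '"yk"'.
Splitting on the pattern gives 2 pieces.

['3t1h', 'ne7s"if0']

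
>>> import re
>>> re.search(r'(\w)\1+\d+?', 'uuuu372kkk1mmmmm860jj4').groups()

('u',)

The match spans [0:5] → 'uuuu3'.
Captured: group 1 = 'u'.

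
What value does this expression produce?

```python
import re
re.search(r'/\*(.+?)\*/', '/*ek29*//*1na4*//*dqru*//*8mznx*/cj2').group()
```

'/*ek29*/'

`re.search` tries every starting position until one works.
The match spans [0:8] → '/*ek29*/'.
Captured: group 1 = 'ek29'.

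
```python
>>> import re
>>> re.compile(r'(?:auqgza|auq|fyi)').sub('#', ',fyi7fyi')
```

',#7#'

Matches: at [1:4] → 'fyi'; at [5:8] → 'fyi'.
`sub` substitutes '#' at each match site.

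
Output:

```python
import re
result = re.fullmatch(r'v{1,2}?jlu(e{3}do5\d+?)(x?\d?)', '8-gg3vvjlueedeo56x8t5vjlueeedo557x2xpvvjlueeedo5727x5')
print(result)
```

None

This matches 1 to 2 of the literal 'v' (lazy), then the literal 'jlu'; then exactly 3 of the literal 'e', then the literal 'do5', then one or more of a digit (lazy) (captured); then optionally the literal 'x', then optionally a digit (captured).
`re.fullmatch` is like wrapping the pattern in `^…$` (in single-line mode).
Here the string isn't matched end-to-end, so the call returns None.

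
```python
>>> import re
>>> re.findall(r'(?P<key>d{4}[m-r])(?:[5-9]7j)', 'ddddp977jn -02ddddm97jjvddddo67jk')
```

['ddddm', 'ddddo']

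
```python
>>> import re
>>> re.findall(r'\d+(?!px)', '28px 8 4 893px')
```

['2', '8', '4', '89']

The negative lookahead/lookbehind blocks any match where the forbidden context is present.
Matches: at [0:1] → '2'; at [5:6] → '8'; at [7:8] → '4'; at [9:11] → '89'.
No capturing groups, so `findall` returns the 4 full match strings.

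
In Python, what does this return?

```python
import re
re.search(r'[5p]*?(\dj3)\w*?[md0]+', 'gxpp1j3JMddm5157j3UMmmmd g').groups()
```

The match spans [2:12] → 'pp1j3JMddm'.
Captured: group 1 = '1j3'.

('1j3',)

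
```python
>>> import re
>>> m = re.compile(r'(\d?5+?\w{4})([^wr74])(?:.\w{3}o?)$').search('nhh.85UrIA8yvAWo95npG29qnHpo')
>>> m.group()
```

'95npG29qnHpo'

Pattern: optionally a digit, then one or more of the literal '5' (lazy), then exactly 4 of a word character (captured); then any character except [wr74] (captured); then any character, then exactly 3 of a word character, then optionally the literal 'o' (non-capturing group); then anchored at the end.
`re.search` scans for the first position where the pattern succeeds.
The match spans [16:28] → '95npG29qnHpo'.
Captured: group 1 = '95npG2', group 2 = '9'.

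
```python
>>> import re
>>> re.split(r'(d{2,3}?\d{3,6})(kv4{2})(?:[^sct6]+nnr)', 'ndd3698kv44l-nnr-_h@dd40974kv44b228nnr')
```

['n', 'dd3698', 'kv44', '']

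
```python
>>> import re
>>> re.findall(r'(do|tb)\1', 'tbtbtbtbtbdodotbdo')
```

['tb', 'tb', 'do']

`\1` is not a pattern — it's the concrete string captured by group 1, re-applied verbatim.
Walking the string: at [0:4] match 'tbtb', group 1 = 'tb'; at [4:8] match 'tbtb', group 1 = 'tb'; at [10:14] match 'dodo', group 1 = 'do'.
`findall` collects group 1 from each match (3 total).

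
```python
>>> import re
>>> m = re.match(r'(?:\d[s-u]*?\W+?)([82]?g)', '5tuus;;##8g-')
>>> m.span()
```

(0, 11)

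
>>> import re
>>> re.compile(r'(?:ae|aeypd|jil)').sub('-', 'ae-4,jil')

'--4,-'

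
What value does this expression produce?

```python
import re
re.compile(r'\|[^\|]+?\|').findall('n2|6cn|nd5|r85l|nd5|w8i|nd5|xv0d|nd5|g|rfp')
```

['|6cn|', '|r85l|', '|w8i|', '|xv0d|', '|g|']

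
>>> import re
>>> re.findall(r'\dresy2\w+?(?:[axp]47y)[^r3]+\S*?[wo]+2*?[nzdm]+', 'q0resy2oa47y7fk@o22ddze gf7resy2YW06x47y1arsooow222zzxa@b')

['0resy2oa47y7fk@o22ddze gf7resy2YW06x47y1arsooow222zz']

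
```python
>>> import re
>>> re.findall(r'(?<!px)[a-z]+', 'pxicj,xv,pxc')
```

['pxicj', 'xv', 'pxc']

`(?!…)`/`(?<!…)` only lets a position through if the neighbouring text does NOT match; no characters are consumed.
With no groups in the pattern, `findall` gives back each whole match — 3 here.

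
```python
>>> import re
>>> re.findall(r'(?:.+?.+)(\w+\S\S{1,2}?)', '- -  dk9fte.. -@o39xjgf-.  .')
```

['f-.']

The pattern matches one or more of any character (lazy), then one or more of any character (non-capturing group); then one or more of a word character, then a non-whitespace character, then 1 to 2 of a non-whitespace character (lazy) (captured).
Scanning left to right: at [0:25] match '- -  dk9fte.. -@o39xjgf-.', group 1 = 'f-.'.
`findall` collects group 1 from the one match (1 total).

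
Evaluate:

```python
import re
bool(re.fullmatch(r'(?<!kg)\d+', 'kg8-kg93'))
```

False

The negative lookahead/lookbehind blocks any match where the forbidden context is present.
`fullmatch` succeeds only if the pattern covers the string from start to end.
Here the string isn't matched end-to-end, so the call returns None, and `bool(None)` is False.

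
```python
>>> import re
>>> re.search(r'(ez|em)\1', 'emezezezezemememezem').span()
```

After group 1 captures some text, `\1` only succeeds where that same text appears again.
`re.search` tries every starting position until one works.
The match spans [2:6] → 'ezez'.
Captured: group 1 = 'ez'.

(2, 6)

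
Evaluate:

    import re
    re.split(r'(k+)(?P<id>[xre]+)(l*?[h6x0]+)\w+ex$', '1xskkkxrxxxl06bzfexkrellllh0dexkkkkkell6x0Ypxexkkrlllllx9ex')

['1xs', 'kkk', 'xrxxx', 'l06', '']

The pattern matches one or more of a literal 'k' (captured); then one or more of one of [xre] (captured as 'id'); then zero or more of the literal 'l' (lazy), then one or more of one of [h6x0] (captured); then one or more of a word character, then the literal 'ex'; then anchored at the end.
Matches to split on: at [3:59] → 'kkkxrxxxl06bzfexkrellllh0dexkkkkkell6x0Ypxexkkrlllllx9ex'.
With a capturing group present, the delimiter's captured portion is kept in the result list.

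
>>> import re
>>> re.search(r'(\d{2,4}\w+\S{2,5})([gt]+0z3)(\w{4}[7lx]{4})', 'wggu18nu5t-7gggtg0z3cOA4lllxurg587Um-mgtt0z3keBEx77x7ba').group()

This matches 2 to 4 of a digit, then one or more of a word character, then 2 to 5 of a non-whitespace character (captured); then one or more of one of [gt], then the literal '0z3' (captured); then exactly 4 of a word character, then exactly 4 of one of [7lx] (captured).
Unlike `match`, `search` isn't anchored — it looks for the pattern anywhere in the string.
The match spans [4:28] → '18nu5t-7gggtg0z3cOA4lllx'.
Captured: group 1 = '18nu5t-7ggg', group 2 = 'tg0z3', group 3 = 'cOA4lllx'.

'18nu5t-7gggtg0z3cOA4lllx'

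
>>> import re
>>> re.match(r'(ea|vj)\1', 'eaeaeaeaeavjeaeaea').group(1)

The match spans [0:4] → 'eaea'.
Captured: group 1 = 'ea'.

'ea'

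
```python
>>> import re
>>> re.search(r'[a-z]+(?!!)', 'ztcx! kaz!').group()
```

The negative lookahead/lookbehind blocks any match where the forbidden context is present.
`re.search` tries every starting position until one works.
The match spans [0:3] → 'ztc'.

'ztc'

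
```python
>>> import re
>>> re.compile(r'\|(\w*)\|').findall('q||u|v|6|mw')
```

['', 'v']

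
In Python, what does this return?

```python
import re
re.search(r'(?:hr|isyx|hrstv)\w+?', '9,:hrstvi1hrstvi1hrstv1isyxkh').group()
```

'hrs'

Branches in `(...|...)` are attempted left-to-right; the first branch that allows the whole pattern to succeed is taken.
`re.search` scans for the first position where the pattern succeeds.
The match spans [3:6] → 'hrs'.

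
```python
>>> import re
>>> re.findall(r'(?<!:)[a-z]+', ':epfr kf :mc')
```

['pfr', 'kf', 'c']

`(?!…)`/`(?<!…)` only lets a position through if the neighbouring text does NOT match; no characters are consumed.
Scanning left to right: at [2:5] → 'pfr'; at [6:8] → 'kf'; at [11:12] → 'c'.
With no groups in the pattern, `findall` gives back each whole match — 3 here.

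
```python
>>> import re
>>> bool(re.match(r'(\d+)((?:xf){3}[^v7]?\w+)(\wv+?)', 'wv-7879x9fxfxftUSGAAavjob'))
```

False

`match` is anchored at position 0; if the pattern doesn't fit there, it returns None.
Here position 0 doesn't satisfy it, so the call returns None, and `bool(None)` is False.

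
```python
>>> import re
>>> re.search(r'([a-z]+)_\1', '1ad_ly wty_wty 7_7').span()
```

(7, 14)

The backreference `\1` re-matches whatever the first group consumed, character for character.
The match spans [7:14] → 'wty_wty'.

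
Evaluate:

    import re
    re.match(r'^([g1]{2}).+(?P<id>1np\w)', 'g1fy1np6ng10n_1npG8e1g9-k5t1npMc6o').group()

'g1fy1np6ng10n_1npG8e1g9-k5t1npM'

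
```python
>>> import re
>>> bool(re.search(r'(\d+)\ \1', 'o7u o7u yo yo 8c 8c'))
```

False

After group 1 captures some text, `\1` only succeeds where that same text appears again.
Here the pattern never matches, so the call returns None, and `bool(None)` is False.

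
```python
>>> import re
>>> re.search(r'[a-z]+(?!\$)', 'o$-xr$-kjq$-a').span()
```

(3, 4)

`(?!…)`/`(?<!…)` only lets a position through if the neighbouring text does NOT match; no characters are consumed.
The match spans [3:4] → 'x'.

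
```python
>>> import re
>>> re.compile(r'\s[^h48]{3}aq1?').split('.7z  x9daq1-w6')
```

The pattern matches whitespace, then exactly 3 of any character except [h48]; then the literal 'aq', then optionally a literal '1'.
Matches to split on: at [4:11] → ' x9daq1'.
The string is cut at each match, leaving 2 pieces.

['.7z ', '-w6']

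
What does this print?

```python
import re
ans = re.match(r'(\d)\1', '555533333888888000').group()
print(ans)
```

`\1` has to match the exact text group 1 already captured.
`re.match` only tries the pattern at the start of the string.
The match spans [0:2] → '55'.
Captured: group 1 = '5'.

55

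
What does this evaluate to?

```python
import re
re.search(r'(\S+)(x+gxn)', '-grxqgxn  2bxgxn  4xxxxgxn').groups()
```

('2b', 'xgxn')

The match spans [10:16] → '2bxgxn'.
Captured: group 1 = '2b', group 2 = 'xgxn'.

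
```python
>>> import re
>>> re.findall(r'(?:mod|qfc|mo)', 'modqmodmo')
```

['mod', 'mod', 'mo']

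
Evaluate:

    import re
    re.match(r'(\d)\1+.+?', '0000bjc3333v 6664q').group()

The backreference `\1` re-matches whatever the first group consumed, character for character.
`match` is anchored at position 0; if the pattern doesn't fit there, it returns None.
The match spans [0:5] → '0000b'.
Captured: group 1 = '0'.

'0000b'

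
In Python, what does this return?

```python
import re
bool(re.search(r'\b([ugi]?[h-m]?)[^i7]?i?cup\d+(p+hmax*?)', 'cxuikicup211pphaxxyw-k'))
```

The pattern matches a word boundary (`\b`, zero-width); then optionally one of [ugi], then optionally a character in [h-m] (captured); then optionally any character except [i7]; then optionally a literal 'i', then the literal 'cup', then one or more of a digit; then one or more of a literal 'p', then the literal 'hma', then zero or more of the literal 'x' (lazy) (captured).
Here nothing in the string fits, so the call returns None, and `bool(None)` is False.

False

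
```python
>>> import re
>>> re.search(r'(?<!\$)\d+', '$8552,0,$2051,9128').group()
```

'552'

Because the assertion is negative and zero-width, positions next to the forbidden text are skipped.
Unlike `match`, `search` isn't anchored — it looks for the pattern anywhere in the string.
The match spans [2:5] → '552'.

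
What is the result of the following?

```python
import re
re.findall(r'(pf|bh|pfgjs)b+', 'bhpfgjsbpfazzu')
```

Scanning left to right: at [2:8] match 'pfgjsb', group 1 = 'pfgjs'.
One capturing group, so `findall` returns just the captured substring from the one match — 1 in all.

['pfgjs']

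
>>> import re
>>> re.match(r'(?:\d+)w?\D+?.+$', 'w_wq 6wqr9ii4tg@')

None

Pattern: one or more of a digit (non-capturing group); then optionally the literal 'w', then one or more of a non-digit (lazy), then one or more of any character; then anchored at the end.
With `match`, the pattern is implicitly anchored at the beginning.
Here the pattern fails at index 0, so the call returns None.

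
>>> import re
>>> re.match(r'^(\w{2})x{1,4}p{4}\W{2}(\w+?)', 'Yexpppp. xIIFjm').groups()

('Ye', 'x')

This matches anchored at the start of the string; then exactly 2 of a word character (captured); then 1 to 4 of a literal 'x', then exactly 4 of a literal 'p', then exactly 2 of a non-word character; then one or more of a word character (lazy) (captured).
`re.match` only tries the pattern at the start of the string.
The match spans [0:10] → 'Yexpppp. x'.
Captured: group 1 = 'Ye', group 2 = 'x'.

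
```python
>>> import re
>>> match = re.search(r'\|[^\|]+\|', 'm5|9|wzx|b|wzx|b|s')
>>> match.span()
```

(2, 5)

The match spans [2:5] → '|9|'.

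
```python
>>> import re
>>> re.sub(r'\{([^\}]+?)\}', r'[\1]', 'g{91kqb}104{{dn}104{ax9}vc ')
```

Matches: at [1:8] → '{91kqb}'; at [11:16] → '{{dn}'; at [19:24] → '{ax9}'.
Each match is replaced using the text its own group 1 captured.

'g[91kqb]104[{dn]104[ax9]vc '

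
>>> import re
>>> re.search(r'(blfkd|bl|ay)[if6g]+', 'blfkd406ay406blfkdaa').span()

(0, 3)

`re.search` tries every starting position until one works.
The match spans [0:3] → 'blf'.
Captured: group 1 = 'bl'.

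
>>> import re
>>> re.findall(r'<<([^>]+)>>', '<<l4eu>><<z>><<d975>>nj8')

['l4eu', 'z', 'd975']

Scanning left to right: at [0:8] match '<<l4eu>>', group 1 = 'l4eu'; at [8:13] match '<<z>>', group 1 = 'z'; at [13:21] match '<<d975>>', group 1 = 'd975'.
One capturing group, so `findall` returns just the captured substring from each match — 3 in all.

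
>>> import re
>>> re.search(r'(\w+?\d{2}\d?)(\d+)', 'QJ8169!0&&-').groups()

The match spans [0:6] → 'QJ8169'.
Captured: group 1 = 'QJ816', group 2 = '9'.

('QJ816', '9')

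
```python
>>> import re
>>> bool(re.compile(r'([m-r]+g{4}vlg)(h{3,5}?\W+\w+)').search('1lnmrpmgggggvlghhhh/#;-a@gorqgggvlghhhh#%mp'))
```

The pattern matches one or more of a character in [m-r], then exactly 4 of a literal 'g', then the literal 'vlg' (captured); then 3 to 5 of the literal 'h' (lazy), then one or more of a non-word character, then one or more of a word character (captured).
Here the pattern never matches, so the call returns None, and `bool(None)` is False.

False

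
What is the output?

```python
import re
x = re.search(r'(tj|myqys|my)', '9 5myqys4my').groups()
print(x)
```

The regex engine tests alternatives in the order written; an earlier branch that matches wins even if a later one would match more.
`re.search` tries every starting position until one works.
The match spans [3:8] → 'myqys'.
Captured: group 1 = 'myqys'.

('myqys',)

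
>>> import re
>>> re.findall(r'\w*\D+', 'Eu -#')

Pattern: zero or more of a word character; then one or more of a non-digit.
Matches: at [0:5] → 'Eu -#'.
With no groups in the pattern, `findall` gives back each whole match — 1 here.

['Eu -#']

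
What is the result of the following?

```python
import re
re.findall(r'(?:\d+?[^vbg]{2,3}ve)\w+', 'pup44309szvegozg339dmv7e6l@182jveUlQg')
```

Since nothing is captured, `findall` lists the 2 matched substrings directly.

['44309szvegozg339dmv7e6l', '182jveUlQg']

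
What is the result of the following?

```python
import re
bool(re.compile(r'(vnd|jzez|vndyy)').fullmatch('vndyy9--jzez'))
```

`fullmatch` succeeds only if the pattern covers the string from start to end.
Here the pattern can't cover the whole string, so the call returns None, and `bool(None)` is False.

False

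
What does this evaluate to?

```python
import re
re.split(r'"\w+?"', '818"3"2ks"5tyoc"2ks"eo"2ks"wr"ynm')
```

Matches to split on: at [3:6] → '"3"'; at [9:16] → '"5tyoc"'; at [19:23] → '"eo"'; at [26:30] → '"wr"'.
Each match becomes a cut point; 5 segments remain.

['818', '2ks', '2ks', '2ks', 'ynm']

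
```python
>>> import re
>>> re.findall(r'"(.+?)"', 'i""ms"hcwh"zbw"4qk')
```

['"ms', 'zbw']

The `?` after the quantifier makes it lazy — it takes as little as possible before letting the rest of the pattern try.
Scanning left to right: at [1:6] match '""ms"', group 1 = '"ms'; at [10:15] match '"zbw"', group 1 = 'zbw'.
Because there's exactly one group, `findall` drops the full match and keeps group 1 from each hit.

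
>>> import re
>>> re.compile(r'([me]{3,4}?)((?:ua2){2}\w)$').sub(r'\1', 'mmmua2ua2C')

'mmm'

Pattern: 3 to 4 of one of [me] (lazy) (captured); then the literal 'ua2' repeated 2 times, then a word character (captured); then anchored at the end.
The replacement refers to a captured group, so each match is rewritten using its own captured text.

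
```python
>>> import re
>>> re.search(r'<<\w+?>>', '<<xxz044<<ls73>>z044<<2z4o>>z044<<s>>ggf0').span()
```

`re.search` scans for the first position where the pattern succeeds.
The match spans [8:16] → '<<ls73>>'.

(8, 16)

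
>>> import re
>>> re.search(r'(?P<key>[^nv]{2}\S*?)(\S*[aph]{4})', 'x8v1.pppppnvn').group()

'x8v1.ppppp'

The match spans [0:10] → 'x8v1.ppppp'.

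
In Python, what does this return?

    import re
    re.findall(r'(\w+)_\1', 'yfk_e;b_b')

['b']

The backreference `\1` re-matches whatever the first group consumed, character for character.
Matches: at [6:9] match 'b_b', group 1 = 'b'.
One capturing group, so `findall` returns just the captured substring from the one match — 1 in all.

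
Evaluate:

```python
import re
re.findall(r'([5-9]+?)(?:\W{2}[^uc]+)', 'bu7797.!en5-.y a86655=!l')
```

['7797']

This matches one or more of a character in [5-9] (lazy) (captured); then exactly 2 of a non-word character, then one or more of any character except [uc] (non-capturing group).
Scanning left to right: at [2:24] match '7797.!en5-.y a86655=!l', group 1 = '7797'.
Because there's exactly one group, `findall` drops the full match and keeps group 1 from the one hit.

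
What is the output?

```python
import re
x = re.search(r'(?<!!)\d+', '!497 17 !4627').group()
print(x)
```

97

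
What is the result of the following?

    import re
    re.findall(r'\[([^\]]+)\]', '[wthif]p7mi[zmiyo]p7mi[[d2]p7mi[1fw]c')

['wthif', 'zmiyo', '[d2', '1fw']

One capturing group, so `findall` returns just the captured substring from each match — 4 in all.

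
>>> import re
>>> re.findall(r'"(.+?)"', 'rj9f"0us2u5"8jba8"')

['0us2u5']

Scanning left to right: at [4:12] match '"0us2u5"', group 1 = '0us2u5'.
Because there's exactly one group, `findall` drops the full match and keeps group 1 from the one hit.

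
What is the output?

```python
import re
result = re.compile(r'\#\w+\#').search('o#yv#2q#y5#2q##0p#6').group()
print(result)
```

`search` walks the string left to right and returns the first match it finds.
The match spans [1:5] → '#yv#'.

#yv#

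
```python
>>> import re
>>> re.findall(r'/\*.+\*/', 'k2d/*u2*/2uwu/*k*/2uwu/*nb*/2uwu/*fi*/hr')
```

['/*u2*/2uwu/*k*/2uwu/*nb*/2uwu/*fi*/']

Scanning left to right: at [3:38] → '/*u2*/2uwu/*k*/2uwu/*nb*/2uwu/*fi*/'.
No capturing groups, so `findall` returns the 1 full match string.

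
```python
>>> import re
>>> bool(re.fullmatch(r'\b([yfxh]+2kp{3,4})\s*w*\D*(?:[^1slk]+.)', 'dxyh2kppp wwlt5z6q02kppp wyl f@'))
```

False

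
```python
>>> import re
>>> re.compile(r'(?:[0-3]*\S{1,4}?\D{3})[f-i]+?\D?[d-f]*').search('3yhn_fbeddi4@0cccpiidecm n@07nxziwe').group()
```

This matches zero or more of a character in [0-3], then 1 to 4 of a non-whitespace character (lazy), then exactly 3 of a non-digit (non-capturing group); then one or more of a character in [f-i] (lazy), then optionally a non-digit, then zero or more of a character in [d-f].
`re.search` tries every starting position until one works.
The match spans [0:10] → '3yhn_fbedd'.

'3yhn_fbedd'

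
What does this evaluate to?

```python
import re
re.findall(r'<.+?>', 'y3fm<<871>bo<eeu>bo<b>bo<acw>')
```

['<<871>', '<eeu>', '<b>', '<acw>']

Because the quantifier is non-greedy, it stops expanding at the earliest point where the rest of the pattern can succeed.
Scanning left to right: at [4:10] → '<<871>'; at [12:17] → '<eeu>'; at [19:22] → '<b>'; at [24:29] → '<acw>'.
No capturing groups, so `findall` returns the 4 full match strings.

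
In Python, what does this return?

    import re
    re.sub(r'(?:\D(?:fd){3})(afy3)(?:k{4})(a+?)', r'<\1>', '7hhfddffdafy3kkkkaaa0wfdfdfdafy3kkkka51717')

'7hhfddffdafy3kkkkaaa0<afy3>51717'

This matches a non-digit, then the literal 'fd' repeated 3 times (non-capturing group); then a literal 'a', then the literal 'fy3' (captured); then exactly 4 of a literal 'k' (non-capturing group); then one or more of a literal 'a' (lazy) (captured).
Matches: at [21:37] → 'wfdfdfdafy3kkkka'.
Each match is replaced using the text its own group 1 captured.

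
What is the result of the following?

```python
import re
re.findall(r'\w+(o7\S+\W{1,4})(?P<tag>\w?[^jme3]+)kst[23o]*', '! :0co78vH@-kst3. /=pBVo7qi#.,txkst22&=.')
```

[('o78vH@-kst3. /=', 'pBVo7qi#.,tx')]

This matches one or more of a word character; then the literal 'o7', then one or more of a non-whitespace character, then 1 to 4 of a non-word character (captured); then optionally a word character, then one or more of any character except [jme3] (captured as 'tag'); then the literal 'kst', then zero or more of one of [23o].
Scanning left to right: at [3:37] match '0co78vH@-kst3. /=pBVo7qi#.,txkst22', groups = ('o78vH@-kst3. /=', 'pBVo7qi#.,tx').
With 2 capturing groups, `findall` returns a 2-tuple per match.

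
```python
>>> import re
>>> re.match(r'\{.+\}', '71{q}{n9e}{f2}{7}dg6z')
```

None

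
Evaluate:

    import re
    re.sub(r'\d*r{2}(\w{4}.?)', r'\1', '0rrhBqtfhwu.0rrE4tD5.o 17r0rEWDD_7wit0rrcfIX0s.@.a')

'hBqtfhwu.E4tD5.o 17r0rEWDD_7witcfIX0s.@.a'

Each match is replaced using the text its own group 1 captured.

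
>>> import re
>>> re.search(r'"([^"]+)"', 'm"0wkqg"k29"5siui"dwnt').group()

The match spans [1:8] → '"0wkqg"'.

'"0wkqg"'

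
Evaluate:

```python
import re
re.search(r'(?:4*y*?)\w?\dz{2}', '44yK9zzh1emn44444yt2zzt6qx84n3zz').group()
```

'44yK9zz'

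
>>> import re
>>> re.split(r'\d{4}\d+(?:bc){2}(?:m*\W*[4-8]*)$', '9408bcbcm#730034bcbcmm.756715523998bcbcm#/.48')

['9408bcbcm#730034bcbcmm.', '']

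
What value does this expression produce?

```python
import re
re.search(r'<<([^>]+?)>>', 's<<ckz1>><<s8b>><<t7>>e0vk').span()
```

The match spans [1:9] → '<<ckz1>>'.

(1, 9)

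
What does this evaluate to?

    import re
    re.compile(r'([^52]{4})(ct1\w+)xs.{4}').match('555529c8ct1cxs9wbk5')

None

This matches exactly 4 of any character except [52] (captured); then the literal 'ct1', then one or more of a word character (captured); then the literal 'xs', then exactly 4 of any character.
`re.match` only tries the pattern at the start of the string.
Here the pattern fails at index 0, so the call returns None.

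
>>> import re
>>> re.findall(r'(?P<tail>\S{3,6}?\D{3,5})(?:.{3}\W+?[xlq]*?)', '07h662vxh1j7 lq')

Pattern: 3 to 6 of a non-whitespace character (lazy), then 3 to 5 of a non-digit (captured as 'tail'); then exactly 3 of any character, then one or more of a non-word character (lazy), then zero or more of one of [xlq] (lazy) (non-capturing group).
Scanning left to right: at [0:13] match '07h662vxh1j7 ', group 1 = '07h662vxh'.
With a single group, `findall` returns only what that group captured — 1 item.

['07h662vxh']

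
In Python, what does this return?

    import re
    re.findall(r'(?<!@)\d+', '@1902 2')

['902', '2']

Because the assertion is negative and zero-width, positions next to the forbidden text are skipped.
Matches: at [2:5] → '902'; at [6:7] → '2'.
With no groups in the pattern, `findall` gives back each whole match — 2 here.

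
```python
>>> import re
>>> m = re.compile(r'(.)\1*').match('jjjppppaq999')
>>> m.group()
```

'jjj'

`\1` has to match the exact text group 1 already captured.
`match` is anchored at position 0; if the pattern doesn't fit there, it returns None.
The match spans [0:3] → 'jjj'.
Captured: group 1 = 'j'.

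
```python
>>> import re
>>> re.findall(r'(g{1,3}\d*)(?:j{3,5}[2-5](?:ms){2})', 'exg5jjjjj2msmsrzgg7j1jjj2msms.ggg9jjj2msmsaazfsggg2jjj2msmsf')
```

['g5', 'ggg9', 'ggg2']

Pattern: 1 to 3 of the literal 'g', then zero or more of a digit (captured); then 3 to 5 of a literal 'j', then a character in [2-5], then the literal 'ms' repeated 2 times (non-capturing group).
Walking the string: at [2:14] match 'g5jjjjj2msms', group 1 = 'g5'; at [30:42] match 'ggg9jjj2msms', group 1 = 'ggg9'; at [47:59] match 'ggg2jjj2msms', group 1 = 'ggg2'.
`findall` collects group 1 from each match (3 total).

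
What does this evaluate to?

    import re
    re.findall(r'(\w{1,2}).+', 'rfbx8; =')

['rf']

`findall` collects group 1 from the one match (1 total).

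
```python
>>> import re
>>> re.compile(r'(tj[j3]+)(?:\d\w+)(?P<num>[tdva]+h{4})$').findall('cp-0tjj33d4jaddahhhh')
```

Pattern: the literal 'tj', then one or more of one of [j3] (captured); then a digit, then one or more of a word character (non-capturing group); then one or more of one of [tdva], then exactly 4 of the literal 'h' (captured as 'num'); then anchored at the end.
Scanning left to right: at [4:20] match 'tjj33d4jaddahhhh', groups = ('tjj3', 'ahhhh').
Multiple groups make `findall` return tuples — one 2-tuple for the one match.

[('tjj3', 'ahhhh')]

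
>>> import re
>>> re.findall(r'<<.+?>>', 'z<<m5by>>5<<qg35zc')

['<<m5by>>']

Scanning left to right: at [1:9] → '<<m5by>>'.
With no groups in the pattern, `findall` gives back each whole match — 1 here.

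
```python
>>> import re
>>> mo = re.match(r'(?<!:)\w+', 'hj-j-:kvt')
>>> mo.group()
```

The negative lookaround is zero-width — it rules out positions where the adjacent text would match, without consuming anything.
`re.match` won't scan ahead — the pattern has to work from the very first character.
The match spans [0:2] → 'hj'.

'hj'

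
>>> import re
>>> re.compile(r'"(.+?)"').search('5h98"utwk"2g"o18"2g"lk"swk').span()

`search` walks the string left to right and returns the first match it finds.
The match spans [4:10] → '"utwk"'.
Captured: group 1 = 'utwk'.

(4, 10)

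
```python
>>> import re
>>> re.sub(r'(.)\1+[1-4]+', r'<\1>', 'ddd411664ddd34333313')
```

'<d><6><d>'

`\1` is not a pattern — it's the concrete string captured by group 1, re-applied verbatim.
`\1` in the replacement pulls in group 1's text for each match.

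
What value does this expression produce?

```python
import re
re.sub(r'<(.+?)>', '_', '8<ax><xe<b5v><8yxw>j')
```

Matches: at [1:5] → '<ax>'; at [5:13] → '<xe<b5v>'; at [13:19] → '<8yxw>'.
Every occurrence is swapped for '_'.

'8___j'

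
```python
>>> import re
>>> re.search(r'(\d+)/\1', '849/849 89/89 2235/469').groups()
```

('849',)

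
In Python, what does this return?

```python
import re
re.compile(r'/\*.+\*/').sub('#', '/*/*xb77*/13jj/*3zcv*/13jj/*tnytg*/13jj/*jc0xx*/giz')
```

Matches: at [0:48] → '/*/*xb77*/13jj/*3zcv*/13jj/*tnytg*/13jj/*jc0xx*/'.
`sub` substitutes '#' at each match site.

'#giz'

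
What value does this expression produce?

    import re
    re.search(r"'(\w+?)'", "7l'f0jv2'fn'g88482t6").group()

The match spans [2:9] → "'f0jv2'".

"'f0jv2'"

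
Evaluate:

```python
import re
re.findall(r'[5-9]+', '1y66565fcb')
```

['66565']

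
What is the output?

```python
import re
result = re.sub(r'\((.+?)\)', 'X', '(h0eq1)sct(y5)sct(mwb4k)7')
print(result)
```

Because the quantifier is non-greedy, it stops expanding at the earliest point where the rest of the pattern can succeed.
Every occurrence is swapped for 'X'.

XsctXsctX7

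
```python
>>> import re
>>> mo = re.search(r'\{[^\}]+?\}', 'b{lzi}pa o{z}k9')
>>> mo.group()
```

`re.search` scans for the first position where the pattern succeeds.
The match spans [1:6] → '{lzi}'.

'{lzi}'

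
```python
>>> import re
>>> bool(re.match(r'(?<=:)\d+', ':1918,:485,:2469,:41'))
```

False

`match` is anchored at position 0; if the pattern doesn't fit there, it returns None.
Here position 0 doesn't satisfy it, so the call returns None, and `bool(None)` is False.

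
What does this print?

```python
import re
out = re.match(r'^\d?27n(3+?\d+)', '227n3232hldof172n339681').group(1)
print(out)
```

The match spans [0:8] → '227n3232'.
Captured: group 1 = '3232'.

3232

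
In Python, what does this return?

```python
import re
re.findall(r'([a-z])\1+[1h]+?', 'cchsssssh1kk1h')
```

['c', 's', 'k']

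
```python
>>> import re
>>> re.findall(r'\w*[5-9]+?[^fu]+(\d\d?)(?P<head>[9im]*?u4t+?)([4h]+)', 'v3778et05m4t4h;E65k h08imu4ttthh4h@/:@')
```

[('8', 'imu4ttt', 'hh4h')]

`findall` packs the 3 group values into a tuple for every match.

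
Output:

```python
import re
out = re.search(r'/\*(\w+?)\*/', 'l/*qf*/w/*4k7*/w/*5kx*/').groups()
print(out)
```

('qf',)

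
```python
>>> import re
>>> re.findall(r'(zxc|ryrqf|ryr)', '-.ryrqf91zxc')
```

['ryrqf', 'zxc']

Branches in `(...|...)` are attempted left-to-right; the first branch that allows the whole pattern to succeed is taken.
Scanning left to right: at [2:7] match 'ryrqf', group 1 = 'ryrqf'; at [9:12] match 'zxc', group 1 = 'zxc'.
One capturing group, so `findall` returns just the captured substring from each match — 2 in all.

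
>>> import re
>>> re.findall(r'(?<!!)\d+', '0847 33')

The negative lookaround is zero-width — it rules out positions where the adjacent text would match, without consuming anything.
Scanning left to right: at [0:4] → '0847'; at [5:7] → '33'.
Since nothing is captured, `findall` lists the 2 matched substrings directly.

['0847', '33']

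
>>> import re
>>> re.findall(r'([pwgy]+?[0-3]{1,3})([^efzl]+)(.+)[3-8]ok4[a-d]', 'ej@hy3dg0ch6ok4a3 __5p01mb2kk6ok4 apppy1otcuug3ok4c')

This matches one or more of one of [pwgy] (lazy), then 1 to 3 of a character in [0-3] (captured); then one or more of any character except [efzl] (captured); then one or more of any character (captured); then a character in [3-8], then the literal 'ok4', then a character in [a-d].
Matches: at [4:51] match 'y3dg0ch6ok4a3 __5p01mb2kk6ok4 apppy1otcuug3ok4c', groups = ('y3', 'dg0ch6ok4a3 __5p01mb2kk6ok4 apppy1otcuu', 'g').
3 groups means the one result is a tuple of 3 captured strings — 1 here.

[('y3', 'dg0ch6ok4a3 __5p01mb2kk6ok4 apppy1otcuu', 'g')]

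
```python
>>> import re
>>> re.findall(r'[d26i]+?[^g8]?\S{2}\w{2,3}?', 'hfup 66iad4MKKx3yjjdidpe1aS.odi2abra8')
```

The pattern matches one or more of one of [d26i] (lazy); then optionally any character except [g8], then exactly 2 of a non-whitespace character, then 2 to 3 of a word character (lazy).
The `?` after the quantifier makes it lazy — it takes as little as possible before letting the rest of the pattern try.
Scanning left to right: at [5:11] → '66iad4'; at [19:25] → 'didpe1'; at [29:35] → 'di2abr'.
Since nothing is captured, `findall` lists the 3 matched substrings directly.

['66iad4', 'didpe1', 'di2abr']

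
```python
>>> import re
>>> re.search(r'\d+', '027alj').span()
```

(0, 3)

This matches one or more of a digit.
`re.search` tries every starting position until one works.
The match spans [0:3] → '027'.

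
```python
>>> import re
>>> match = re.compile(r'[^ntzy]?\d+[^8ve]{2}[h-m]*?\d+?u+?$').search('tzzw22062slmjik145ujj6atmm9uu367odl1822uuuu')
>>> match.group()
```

'u367odl1822uuuu'

Pattern: optionally any character except [ntzy], then one or more of a digit; then exactly 2 of any character except [8ve], then zero or more of a character in [h-m] (lazy); then one or more of a digit (lazy), then one or more of a literal 'u' (lazy); then anchored at the end.
The match spans [28:43] → 'u367odl1822uuuu'.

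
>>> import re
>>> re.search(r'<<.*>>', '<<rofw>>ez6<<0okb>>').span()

(0, 19)

The match spans [0:19] → '<<rofw>>ez6<<0okb>>'.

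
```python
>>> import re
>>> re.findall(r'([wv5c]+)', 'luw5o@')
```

['w5']

`findall` collects group 1 from the one match (1 total).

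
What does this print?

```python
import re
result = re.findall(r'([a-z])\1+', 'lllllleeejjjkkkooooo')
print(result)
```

['l', 'e', 'j', 'k', 'o']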